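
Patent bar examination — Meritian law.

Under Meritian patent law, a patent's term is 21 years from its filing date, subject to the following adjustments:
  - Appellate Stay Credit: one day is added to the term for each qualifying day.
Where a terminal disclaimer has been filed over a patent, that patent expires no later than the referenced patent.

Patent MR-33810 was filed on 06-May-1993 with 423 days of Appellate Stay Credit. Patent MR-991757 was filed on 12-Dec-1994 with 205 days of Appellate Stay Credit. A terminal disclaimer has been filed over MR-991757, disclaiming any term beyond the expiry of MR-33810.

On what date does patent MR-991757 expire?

July 3, 2015

Natural term of MR-991757:
  Base: filing + 21 years → 12 December 2015.
  Appellate Stay Credit: +205 days → 4 July 2016.
Expiry of referenced patent MR-33810:
  Base: filing + 21 years → 6 May 2014.
  Appellate Stay Credit: +423 days → 3 July 2015.
Terminal disclaimer: MR-991757 expires on the earlier of 4 July 2016 and 3 July 2015.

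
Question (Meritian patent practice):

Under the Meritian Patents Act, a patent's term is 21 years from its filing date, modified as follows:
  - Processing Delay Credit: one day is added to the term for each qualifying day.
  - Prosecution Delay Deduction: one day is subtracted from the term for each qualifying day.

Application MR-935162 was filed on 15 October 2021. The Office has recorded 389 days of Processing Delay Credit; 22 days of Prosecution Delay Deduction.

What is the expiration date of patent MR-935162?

Base term: filing date + 21 years → 15 October 2042.
Processing Delay Credit: +389 days → 8 November 2043.
Prosecution Delay Deduction: −22 days → 17 October 2043.

October 17, 2043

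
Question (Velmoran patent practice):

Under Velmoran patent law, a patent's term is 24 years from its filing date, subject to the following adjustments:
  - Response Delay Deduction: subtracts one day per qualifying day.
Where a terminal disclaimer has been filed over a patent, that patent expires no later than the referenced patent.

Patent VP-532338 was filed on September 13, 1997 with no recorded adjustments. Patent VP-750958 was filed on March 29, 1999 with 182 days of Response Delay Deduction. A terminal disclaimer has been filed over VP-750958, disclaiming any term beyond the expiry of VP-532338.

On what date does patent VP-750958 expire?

2021-09-13

Natural term of VP-750958:
  Base: filing + 24 years → 29 March 2023.
  Response Delay Deduction: −182 days → 28 September 2022.
Expiry of referenced patent VP-532338:
  Base: filing + 24 years → 13 September 2021.
Terminal disclaimer: VP-750958 expires on the earlier of 28 September 2022 and 13 September 2021.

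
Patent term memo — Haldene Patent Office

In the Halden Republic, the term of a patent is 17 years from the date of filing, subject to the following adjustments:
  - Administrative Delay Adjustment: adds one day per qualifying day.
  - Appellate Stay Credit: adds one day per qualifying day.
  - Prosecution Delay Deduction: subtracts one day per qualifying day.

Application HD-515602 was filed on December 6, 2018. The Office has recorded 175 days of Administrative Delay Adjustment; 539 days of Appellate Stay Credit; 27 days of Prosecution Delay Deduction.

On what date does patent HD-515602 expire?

Base term: filing date + 17 years → 6 December 2035.
Administrative Delay Adjustment: +175 days → 29 May 2036.
Appellate Stay Credit: +539 days → 19 November 2037.
Prosecution Delay Deduction: −27 days → 23 October 2037.

October 23, 2037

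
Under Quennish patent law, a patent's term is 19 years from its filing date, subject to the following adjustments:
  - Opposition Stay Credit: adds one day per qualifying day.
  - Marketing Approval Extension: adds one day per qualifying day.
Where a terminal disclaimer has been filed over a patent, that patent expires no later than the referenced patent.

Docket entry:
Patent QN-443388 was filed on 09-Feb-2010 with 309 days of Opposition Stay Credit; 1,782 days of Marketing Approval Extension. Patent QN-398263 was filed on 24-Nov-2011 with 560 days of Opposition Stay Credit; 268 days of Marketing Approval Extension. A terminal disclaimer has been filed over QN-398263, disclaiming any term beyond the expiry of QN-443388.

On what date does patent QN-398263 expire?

March 1, 2033

Natural term of QN-398263:
  Base: filing + 19 years → 24 November 2030.
  Opposition Stay Credit: +560 days → 6 June 2032.
  Marketing Approval Extension: +268 days → 1 March 2033.
Expiry of referenced patent QN-443388:
  Base: filing + 19 years → 9 February 2029.
  Opposition Stay Credit: +309 days → 15 December 2029.
  Marketing Approval Extension: +1782 days → 1 November 2034.
Terminal disclaimer: QN-398263 expires on the earlier of 1 March 2033 and 1 November 2034.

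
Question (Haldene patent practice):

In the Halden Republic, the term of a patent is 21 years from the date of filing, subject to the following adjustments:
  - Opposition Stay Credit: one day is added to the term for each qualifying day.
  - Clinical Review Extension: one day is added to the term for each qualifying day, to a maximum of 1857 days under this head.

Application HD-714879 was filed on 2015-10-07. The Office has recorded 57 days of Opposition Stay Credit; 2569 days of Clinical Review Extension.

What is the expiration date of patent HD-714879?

January 3, 2042

Base term: filing date + 21 years → 7 October 2036.
Opposition Stay Credit: +57 days → 3 December 2036.
Clinical Review Extension: 2569 days claimed exceeds the 1857-day cap, so +1857 days → 3 January 2042.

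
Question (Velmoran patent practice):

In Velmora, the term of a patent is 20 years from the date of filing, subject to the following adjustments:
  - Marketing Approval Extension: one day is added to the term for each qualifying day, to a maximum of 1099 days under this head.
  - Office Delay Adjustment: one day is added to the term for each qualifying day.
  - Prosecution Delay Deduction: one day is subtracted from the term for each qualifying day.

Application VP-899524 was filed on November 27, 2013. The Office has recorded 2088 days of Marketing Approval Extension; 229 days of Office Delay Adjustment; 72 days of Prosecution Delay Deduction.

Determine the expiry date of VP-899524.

2037-05-06

Base term: filing date + 20 years → 27 November 2033.
Marketing Approval Extension: 2088 days claimed exceeds the 1099-day cap, so +1099 days → 30 November 2036.
Office Delay Adjustment: +229 days → 17 July 2037.
Prosecution Delay Deduction: −72 days → 6 May 2037.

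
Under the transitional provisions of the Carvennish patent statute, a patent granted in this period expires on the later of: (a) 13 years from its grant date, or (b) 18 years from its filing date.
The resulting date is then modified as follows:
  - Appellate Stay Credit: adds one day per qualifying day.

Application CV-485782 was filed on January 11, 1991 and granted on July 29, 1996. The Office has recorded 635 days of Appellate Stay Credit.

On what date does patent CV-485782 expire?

April 25, 2011

(a) grant + 13 years → 29 July 2009.
(b) filing + 18 years → 11 January 2009.
Later of the two: 29 July 2009.
Appellate Stay Credit: +635 days → 25 April 2011.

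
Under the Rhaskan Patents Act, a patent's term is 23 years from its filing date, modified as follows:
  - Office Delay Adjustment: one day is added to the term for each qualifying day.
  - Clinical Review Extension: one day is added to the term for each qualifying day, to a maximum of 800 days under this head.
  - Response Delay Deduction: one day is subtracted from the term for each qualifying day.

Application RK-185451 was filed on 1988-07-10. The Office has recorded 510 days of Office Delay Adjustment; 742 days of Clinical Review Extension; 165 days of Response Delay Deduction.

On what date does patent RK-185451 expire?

Base term: filing date + 23 years → 10 July 2011.
Office Delay Adjustment: +510 days → 1 December 2012.
Clinical Review Extension: 742 days (within the 800-day cap) → +742 days → 13 December 2014.
Response Delay Deduction: −165 days → 1 July 2014.

July 1, 2014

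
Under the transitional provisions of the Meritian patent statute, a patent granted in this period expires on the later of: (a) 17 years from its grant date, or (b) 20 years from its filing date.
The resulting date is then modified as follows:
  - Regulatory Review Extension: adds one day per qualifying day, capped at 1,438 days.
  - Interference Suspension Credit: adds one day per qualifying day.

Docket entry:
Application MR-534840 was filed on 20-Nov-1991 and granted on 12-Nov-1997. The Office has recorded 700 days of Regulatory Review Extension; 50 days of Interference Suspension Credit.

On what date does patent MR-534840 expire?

(a) grant + 17 years → 12 November 2014.
(b) filing + 20 years → 20 November 2011.
Later of the two: 12 November 2014.
Regulatory Review Extension: 700 days (within the 1438-day cap) → +700 days → 12 October 2016.
Interference Suspension Credit: +50 days → 1 December 2016.

December 1, 2016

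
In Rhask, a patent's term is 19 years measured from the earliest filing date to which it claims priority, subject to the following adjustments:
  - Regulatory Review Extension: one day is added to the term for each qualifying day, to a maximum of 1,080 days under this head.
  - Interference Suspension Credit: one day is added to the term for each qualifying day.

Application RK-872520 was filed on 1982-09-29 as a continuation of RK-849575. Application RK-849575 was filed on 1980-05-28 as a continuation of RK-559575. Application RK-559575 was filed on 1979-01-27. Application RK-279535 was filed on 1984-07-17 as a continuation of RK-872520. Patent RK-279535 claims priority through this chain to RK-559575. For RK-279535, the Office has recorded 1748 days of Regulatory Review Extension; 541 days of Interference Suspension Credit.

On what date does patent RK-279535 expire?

Earliest priority filing: 27 January 1979.
Base term: 27 January 1979 + 19 years → 27 January 1998.
Regulatory Review Extension: 1748 days claimed exceeds the 1080-day cap, so +1080 days → 11 January 2001.
Interference Suspension Credit: +541 days → 6 July 2002.

July 6, 2002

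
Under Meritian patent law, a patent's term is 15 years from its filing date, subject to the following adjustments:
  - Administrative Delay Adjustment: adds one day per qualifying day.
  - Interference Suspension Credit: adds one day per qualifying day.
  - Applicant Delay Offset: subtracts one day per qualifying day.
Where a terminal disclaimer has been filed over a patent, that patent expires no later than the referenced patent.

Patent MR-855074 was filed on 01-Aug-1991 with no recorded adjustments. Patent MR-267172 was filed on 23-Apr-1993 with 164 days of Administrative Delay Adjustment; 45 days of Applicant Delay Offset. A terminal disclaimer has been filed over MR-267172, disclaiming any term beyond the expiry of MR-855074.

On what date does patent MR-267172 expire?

2006-08-01

Natural term of MR-267172:
  Base: filing + 15 years → 23 April 2008.
  Administrative Delay Adjustment: +164 days → 4 October 2008.
  Applicant Delay Offset: −45 days → 20 August 2008.
Expiry of referenced patent MR-855074:
  Base: filing + 15 years → 1 August 2006.
Terminal disclaimer: MR-267172 expires on the earlier of 20 August 2008 and 1 August 2006.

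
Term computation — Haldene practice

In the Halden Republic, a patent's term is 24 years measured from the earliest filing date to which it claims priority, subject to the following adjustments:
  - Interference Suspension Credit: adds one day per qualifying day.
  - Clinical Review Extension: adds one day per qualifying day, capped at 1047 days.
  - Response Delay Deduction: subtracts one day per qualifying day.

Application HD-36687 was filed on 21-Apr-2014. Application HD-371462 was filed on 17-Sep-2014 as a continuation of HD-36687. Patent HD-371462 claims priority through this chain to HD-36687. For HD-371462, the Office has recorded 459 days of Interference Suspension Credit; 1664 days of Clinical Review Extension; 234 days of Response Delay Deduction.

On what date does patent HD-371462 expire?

October 14, 2041

Earliest priority filing: 21 April 2014.
Base term: 21 April 2014 + 24 years → 21 April 2038.
Interference Suspension Credit: +459 days → 24 July 2039.
Clinical Review Extension: 1664 days claimed exceeds the 1047-day cap, so +1047 days → 5 June 2042.
Response Delay Deduction: −234 days → 14 October 2041.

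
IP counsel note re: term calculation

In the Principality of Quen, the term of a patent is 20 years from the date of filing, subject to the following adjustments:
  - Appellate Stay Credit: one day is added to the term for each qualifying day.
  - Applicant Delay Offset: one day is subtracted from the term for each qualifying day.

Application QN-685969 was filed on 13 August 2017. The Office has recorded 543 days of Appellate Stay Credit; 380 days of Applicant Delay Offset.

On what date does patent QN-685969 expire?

Base term: filing date + 20 years → 13 August 2037.
Appellate Stay Credit: +543 days → 7 February 2039.
Applicant Delay Offset: −380 days → 23 January 2038.

January 23, 2038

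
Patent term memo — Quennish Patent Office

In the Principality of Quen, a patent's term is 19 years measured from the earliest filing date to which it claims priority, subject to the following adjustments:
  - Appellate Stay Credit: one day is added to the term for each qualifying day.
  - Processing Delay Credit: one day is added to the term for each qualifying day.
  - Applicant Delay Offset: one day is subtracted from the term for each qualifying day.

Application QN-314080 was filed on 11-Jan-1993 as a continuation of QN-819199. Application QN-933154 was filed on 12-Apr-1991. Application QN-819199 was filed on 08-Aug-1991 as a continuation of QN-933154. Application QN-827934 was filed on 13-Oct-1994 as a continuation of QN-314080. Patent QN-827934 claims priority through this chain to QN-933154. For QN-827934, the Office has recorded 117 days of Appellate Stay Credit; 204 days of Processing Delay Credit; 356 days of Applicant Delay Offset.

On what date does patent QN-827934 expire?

Earliest priority filing: 12 April 1991.
Base term: 12 April 1991 + 19 years → 12 April 2010.
Appellate Stay Credit: +117 days → 7 August 2010.
Processing Delay Credit: +204 days → 27 February 2011.
Applicant Delay Offset: −356 days → 8 March 2010.

March 8, 2010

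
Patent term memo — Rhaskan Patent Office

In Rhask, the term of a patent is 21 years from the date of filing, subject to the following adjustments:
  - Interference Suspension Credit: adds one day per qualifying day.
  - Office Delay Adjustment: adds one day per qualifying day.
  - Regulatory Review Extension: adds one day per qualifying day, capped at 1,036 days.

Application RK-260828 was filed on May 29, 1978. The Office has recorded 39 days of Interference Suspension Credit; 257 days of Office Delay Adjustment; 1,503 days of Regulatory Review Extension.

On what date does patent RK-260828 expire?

Base term: filing date + 21 years → 29 May 1999.
Interference Suspension Credit: +39 days → 7 July 1999.
Office Delay Adjustment: +257 days → 20 March 2000.
Regulatory Review Extension: 1503 days claimed exceeds the 1036-day cap, so +1036 days → 20 January 2003.

2003-01-20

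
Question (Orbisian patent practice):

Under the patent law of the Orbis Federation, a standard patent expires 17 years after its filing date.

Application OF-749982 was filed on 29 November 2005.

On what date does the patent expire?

Filing date + 17 years → 29 November 2022.

2022-11-29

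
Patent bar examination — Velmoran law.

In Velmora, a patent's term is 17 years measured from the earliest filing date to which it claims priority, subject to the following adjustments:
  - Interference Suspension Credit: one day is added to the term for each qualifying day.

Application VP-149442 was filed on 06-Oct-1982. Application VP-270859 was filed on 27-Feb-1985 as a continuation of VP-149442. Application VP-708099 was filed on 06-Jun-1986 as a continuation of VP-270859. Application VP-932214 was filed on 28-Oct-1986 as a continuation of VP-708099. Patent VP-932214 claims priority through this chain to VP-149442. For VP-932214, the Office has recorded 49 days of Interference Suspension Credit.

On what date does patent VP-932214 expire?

Earliest priority filing: 6 October 1982.
Base term: 6 October 1982 + 17 years → 6 October 1999.
Interference Suspension Credit: +49 days → 24 November 1999.

1999-11-24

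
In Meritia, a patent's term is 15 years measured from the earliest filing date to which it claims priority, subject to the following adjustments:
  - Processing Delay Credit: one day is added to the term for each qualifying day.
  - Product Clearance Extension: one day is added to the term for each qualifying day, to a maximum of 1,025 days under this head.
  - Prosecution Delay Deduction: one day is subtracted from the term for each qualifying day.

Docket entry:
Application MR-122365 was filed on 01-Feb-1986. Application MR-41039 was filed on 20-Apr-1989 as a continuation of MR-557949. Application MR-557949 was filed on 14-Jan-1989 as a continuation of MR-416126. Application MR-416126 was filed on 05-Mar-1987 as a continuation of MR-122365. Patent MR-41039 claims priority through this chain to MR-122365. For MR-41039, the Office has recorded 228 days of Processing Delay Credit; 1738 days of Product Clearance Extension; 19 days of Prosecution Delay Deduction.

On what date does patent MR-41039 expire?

Earliest priority filing: 1 February 1986.
Base term: 1 February 1986 + 15 years → 1 February 2001.
Processing Delay Credit: +228 days → 17 September 2001.
Product Clearance Extension: 1738 days claimed exceeds the 1025-day cap, so +1025 days → 8 July 2004.
Prosecution Delay Deduction: −19 days → 19 June 2004.

June 19, 2004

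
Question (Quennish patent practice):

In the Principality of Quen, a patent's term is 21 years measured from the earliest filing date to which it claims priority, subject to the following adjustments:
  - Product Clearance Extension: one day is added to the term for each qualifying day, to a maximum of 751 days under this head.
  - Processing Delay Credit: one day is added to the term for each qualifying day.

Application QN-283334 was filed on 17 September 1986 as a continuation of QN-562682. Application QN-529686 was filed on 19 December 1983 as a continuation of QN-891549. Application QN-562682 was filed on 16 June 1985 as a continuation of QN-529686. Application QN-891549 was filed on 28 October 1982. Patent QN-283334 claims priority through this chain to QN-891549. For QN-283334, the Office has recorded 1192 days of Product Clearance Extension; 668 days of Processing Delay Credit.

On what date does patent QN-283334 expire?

2007-09-16

Earliest priority filing: 28 October 1982.
Base term: 28 October 1982 + 21 years → 28 October 2003.
Product Clearance Extension: 1192 days claimed exceeds the 751-day cap, so +751 days → 17 November 2005.
Processing Delay Credit: +668 days → 16 September 2007.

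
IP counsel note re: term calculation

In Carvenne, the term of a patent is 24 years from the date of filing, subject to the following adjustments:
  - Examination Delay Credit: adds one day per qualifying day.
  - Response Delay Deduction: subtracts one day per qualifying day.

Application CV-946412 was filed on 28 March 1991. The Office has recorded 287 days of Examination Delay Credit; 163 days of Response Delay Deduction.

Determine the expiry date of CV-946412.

Base term: filing date + 24 years → 28 March 2015.
Examination Delay Credit: +287 days → 9 January 2016.
Response Delay Deduction: −163 days → 30 July 2015.

July 30, 2015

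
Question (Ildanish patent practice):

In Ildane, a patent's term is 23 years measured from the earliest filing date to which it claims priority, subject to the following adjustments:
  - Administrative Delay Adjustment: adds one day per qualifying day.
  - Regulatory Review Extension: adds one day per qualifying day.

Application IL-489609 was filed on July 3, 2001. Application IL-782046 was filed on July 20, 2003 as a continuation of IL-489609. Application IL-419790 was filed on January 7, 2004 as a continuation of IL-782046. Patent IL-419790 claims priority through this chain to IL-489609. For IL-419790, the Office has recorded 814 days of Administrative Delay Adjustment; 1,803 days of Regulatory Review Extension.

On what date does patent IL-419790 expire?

Earliest priority filing: 3 July 2001.
Base term: 3 July 2001 + 23 years → 3 July 2024.
Administrative Delay Adjustment: +814 days → 25 September 2026.
Regulatory Review Extension: +1803 days → 2 September 2031.

2031-09-02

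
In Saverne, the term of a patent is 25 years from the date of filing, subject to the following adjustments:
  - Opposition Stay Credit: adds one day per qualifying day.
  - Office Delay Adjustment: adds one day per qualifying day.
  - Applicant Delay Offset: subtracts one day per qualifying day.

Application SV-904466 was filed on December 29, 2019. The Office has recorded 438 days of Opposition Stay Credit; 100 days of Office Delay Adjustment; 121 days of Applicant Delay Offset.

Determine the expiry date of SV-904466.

Base term: filing date + 25 years → 29 December 2044.
Opposition Stay Credit: +438 days → 12 March 2046.
Office Delay Adjustment: +100 days → 20 June 2046.
Applicant Delay Offset: −121 days → 19 February 2046.

2046-02-19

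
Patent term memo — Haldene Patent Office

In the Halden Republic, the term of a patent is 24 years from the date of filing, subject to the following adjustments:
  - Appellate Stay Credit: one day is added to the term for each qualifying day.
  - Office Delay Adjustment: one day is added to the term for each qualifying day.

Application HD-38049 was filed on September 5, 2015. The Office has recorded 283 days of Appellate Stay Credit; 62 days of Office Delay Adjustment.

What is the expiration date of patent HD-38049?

Base term: filing date + 24 years → 5 September 2039.
Appellate Stay Credit: +283 days → 14 June 2040.
Office Delay Adjustment: +62 days → 15 August 2040.

2040-08-15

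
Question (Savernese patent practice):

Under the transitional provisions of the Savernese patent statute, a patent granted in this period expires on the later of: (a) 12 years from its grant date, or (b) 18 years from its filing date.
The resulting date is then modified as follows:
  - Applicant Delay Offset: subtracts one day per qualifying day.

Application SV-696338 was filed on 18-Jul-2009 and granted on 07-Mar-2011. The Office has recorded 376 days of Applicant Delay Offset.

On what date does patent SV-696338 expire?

July 7, 2026

(a) grant + 12 years → 7 March 2023.
(b) filing + 18 years → 18 July 2027.
Later of the two: 18 July 2027.
Applicant Delay Offset: −376 days → 7 July 2026.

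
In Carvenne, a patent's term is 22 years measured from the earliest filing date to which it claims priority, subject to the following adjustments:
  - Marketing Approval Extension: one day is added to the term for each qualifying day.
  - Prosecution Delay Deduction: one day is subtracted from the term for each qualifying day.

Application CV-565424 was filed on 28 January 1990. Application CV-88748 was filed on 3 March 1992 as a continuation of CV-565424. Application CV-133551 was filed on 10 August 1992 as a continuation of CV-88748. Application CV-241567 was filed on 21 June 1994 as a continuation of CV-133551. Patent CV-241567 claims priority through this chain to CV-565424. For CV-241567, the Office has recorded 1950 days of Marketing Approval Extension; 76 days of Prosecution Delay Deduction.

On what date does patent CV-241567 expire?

Earliest priority filing: 28 January 1990.
Base term: 28 January 1990 + 22 years → 28 January 2012.
Marketing Approval Extension: +1950 days → 31 May 2017.
Prosecution Delay Deduction: −76 days → 16 March 2017.

March 16, 2017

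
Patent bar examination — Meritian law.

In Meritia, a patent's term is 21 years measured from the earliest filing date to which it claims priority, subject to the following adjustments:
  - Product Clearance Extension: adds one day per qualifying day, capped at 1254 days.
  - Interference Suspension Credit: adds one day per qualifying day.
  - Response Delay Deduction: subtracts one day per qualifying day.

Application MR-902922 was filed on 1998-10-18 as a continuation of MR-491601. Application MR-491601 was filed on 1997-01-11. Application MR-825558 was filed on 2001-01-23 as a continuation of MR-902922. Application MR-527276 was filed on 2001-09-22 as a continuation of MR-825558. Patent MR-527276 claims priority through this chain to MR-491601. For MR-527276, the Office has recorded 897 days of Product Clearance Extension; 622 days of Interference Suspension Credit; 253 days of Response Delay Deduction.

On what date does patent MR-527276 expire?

Earliest priority filing: 11 January 1997.
Base term: 11 January 1997 + 21 years → 11 January 2018.
Product Clearance Extension: 897 days (within the 1254-day cap) → +897 days → 26 June 2020.
Interference Suspension Credit: +622 days → 10 March 2022.
Response Delay Deduction: −253 days → 30 June 2021.

2021-06-30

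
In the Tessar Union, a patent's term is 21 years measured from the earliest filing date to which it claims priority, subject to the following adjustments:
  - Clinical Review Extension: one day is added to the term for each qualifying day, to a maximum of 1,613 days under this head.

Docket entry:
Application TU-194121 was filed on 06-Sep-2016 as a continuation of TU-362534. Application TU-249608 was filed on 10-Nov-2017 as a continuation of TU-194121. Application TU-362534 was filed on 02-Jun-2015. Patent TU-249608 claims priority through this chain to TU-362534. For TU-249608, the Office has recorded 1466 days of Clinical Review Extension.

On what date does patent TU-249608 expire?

Earliest priority filing: 2 June 2015.
Base term: 2 June 2015 + 21 years → 2 June 2036.
Clinical Review Extension: 1466 days (within the 1613-day cap) → +1466 days → 7 June 2040.

2040-06-07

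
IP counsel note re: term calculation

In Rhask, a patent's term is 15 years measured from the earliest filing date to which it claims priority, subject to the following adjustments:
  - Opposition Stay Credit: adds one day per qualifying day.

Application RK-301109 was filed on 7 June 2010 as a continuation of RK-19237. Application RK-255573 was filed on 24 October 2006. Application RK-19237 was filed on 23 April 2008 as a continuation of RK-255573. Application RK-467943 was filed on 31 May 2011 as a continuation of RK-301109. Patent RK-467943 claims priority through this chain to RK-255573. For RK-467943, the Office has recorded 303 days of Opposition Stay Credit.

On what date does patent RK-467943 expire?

2022-08-23

Earliest priority filing: 24 October 2006.
Base term: 24 October 2006 + 15 years → 24 October 2021.
Opposition Stay Credit: +303 days → 23 August 2022.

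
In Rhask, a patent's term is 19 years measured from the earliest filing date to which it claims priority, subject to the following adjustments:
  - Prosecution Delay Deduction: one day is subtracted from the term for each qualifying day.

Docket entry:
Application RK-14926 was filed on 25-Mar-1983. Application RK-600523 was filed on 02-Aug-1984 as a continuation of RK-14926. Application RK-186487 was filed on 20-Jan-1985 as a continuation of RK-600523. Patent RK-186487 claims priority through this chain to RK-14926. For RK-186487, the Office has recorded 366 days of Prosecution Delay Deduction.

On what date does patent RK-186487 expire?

Earliest priority filing: 25 March 1983.
Base term: 25 March 1983 + 19 years → 25 March 2002.
Prosecution Delay Deduction: −366 days → 24 March 2001.

2001-03-24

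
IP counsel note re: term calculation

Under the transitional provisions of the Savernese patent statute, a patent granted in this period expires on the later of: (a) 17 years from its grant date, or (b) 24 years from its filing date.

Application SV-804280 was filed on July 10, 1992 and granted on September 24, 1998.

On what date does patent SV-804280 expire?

(a) grant + 17 years → 24 September 2015.
(b) filing + 24 years → 10 July 2016.
Later of the two: 10 July 2016.

July 10, 2016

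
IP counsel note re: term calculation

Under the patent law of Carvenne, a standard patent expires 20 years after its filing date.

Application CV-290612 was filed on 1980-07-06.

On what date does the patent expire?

Filing date + 20 years → 6 July 2000.

2000-07-06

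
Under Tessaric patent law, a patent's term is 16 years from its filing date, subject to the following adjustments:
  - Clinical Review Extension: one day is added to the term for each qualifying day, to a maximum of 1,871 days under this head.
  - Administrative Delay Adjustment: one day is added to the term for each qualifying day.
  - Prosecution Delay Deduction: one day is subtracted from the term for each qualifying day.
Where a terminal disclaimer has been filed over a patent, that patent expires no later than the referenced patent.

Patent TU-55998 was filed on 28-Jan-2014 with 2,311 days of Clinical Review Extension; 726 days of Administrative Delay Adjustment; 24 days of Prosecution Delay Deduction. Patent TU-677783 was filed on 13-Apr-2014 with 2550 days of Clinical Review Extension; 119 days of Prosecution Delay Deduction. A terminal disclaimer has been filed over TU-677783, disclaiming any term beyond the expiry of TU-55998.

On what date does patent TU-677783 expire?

Natural term of TU-677783:
  Base: filing + 16 years → 13 April 2030.
  Clinical Review Extension: 2550 days claimed exceeds the 1871-day cap, so +1871 days → 28 May 2035.
  Prosecution Delay Deduction: −119 days → 29 January 2035.
Expiry of referenced patent TU-55998:
  Base: filing + 16 years → 28 January 2030.
  Clinical Review Extension: 2311 days claimed exceeds the 1871-day cap, so +1871 days → 14 March 2035.
  Administrative Delay Adjustment: +726 days → 9 March 2037.
  Prosecution Delay Deduction: −24 days → 13 February 2037.
Terminal disclaimer: TU-677783 expires on the earlier of 29 January 2035 and 13 February 2037.

January 29, 2035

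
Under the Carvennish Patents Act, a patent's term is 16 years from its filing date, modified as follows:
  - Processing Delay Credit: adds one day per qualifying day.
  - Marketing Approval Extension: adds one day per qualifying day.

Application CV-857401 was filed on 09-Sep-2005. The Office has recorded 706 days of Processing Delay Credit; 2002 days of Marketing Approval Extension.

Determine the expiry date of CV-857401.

2029-02-07

Base term: filing date + 16 years → 9 September 2021.
Processing Delay Credit: +706 days → 16 August 2023.
Marketing Approval Extension: +2002 days → 7 February 2029.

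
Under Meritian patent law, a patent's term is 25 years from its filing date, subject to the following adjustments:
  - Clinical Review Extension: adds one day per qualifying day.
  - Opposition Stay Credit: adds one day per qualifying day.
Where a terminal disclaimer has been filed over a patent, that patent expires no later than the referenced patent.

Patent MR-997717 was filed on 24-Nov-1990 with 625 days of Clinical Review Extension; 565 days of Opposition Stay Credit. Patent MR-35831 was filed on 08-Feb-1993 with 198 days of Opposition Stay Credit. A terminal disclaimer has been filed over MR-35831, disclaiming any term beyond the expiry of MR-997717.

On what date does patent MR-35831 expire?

Natural term of MR-35831:
  Base: filing + 25 years → 8 February 2018.
  Opposition Stay Credit: +198 days → 25 August 2018.
Expiry of referenced patent MR-997717:
  Base: filing + 25 years → 24 November 2015.
  Clinical Review Extension: +625 days → 10 August 2017.
  Opposition Stay Credit: +565 days → 26 February 2019.
Terminal disclaimer: MR-35831 expires on the earlier of 25 August 2018 and 26 February 2019.

2018-08-25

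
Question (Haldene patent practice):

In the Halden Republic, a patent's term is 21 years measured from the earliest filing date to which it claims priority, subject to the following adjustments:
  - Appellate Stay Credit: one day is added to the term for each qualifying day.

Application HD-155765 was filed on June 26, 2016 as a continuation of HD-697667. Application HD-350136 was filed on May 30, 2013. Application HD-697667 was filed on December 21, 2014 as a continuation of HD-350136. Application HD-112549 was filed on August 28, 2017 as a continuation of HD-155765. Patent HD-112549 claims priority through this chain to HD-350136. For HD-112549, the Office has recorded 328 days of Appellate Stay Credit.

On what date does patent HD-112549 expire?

Earliest priority filing: 30 May 2013.
Base term: 30 May 2013 + 21 years → 30 May 2034.
Appellate Stay Credit: +328 days → 23 April 2035.

April 23, 2035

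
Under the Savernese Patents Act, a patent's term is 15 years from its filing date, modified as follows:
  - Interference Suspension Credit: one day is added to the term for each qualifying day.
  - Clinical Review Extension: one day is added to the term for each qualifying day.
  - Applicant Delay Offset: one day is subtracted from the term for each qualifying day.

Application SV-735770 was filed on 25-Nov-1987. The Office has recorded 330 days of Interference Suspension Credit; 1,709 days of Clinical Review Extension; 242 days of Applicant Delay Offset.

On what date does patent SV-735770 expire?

2007-10-27

Base term: filing date + 15 years → 25 November 2002.
Interference Suspension Credit: +330 days → 21 October 2003.
Clinical Review Extension: +1709 days → 25 June 2008.
Applicant Delay Offset: −242 days → 27 October 2007.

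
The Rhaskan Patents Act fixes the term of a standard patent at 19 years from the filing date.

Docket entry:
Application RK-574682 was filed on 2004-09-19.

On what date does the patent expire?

2023-09-19

Filing date + 19 years → 19 September 2023.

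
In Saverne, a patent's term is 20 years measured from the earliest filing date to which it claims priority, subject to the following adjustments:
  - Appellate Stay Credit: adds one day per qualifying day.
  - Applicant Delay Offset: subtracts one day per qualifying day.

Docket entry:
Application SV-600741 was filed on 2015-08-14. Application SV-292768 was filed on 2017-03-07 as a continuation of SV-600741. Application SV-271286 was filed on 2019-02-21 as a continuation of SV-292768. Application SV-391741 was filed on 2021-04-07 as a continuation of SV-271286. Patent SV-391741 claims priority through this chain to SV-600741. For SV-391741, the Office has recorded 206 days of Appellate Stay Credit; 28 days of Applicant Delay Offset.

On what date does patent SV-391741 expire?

Earliest priority filing: 14 August 2015.
Base term: 14 August 2015 + 20 years → 14 August 2035.
Appellate Stay Credit: +206 days → 7 March 2036.
Applicant Delay Offset: −28 days → 8 February 2036.

February 8, 2036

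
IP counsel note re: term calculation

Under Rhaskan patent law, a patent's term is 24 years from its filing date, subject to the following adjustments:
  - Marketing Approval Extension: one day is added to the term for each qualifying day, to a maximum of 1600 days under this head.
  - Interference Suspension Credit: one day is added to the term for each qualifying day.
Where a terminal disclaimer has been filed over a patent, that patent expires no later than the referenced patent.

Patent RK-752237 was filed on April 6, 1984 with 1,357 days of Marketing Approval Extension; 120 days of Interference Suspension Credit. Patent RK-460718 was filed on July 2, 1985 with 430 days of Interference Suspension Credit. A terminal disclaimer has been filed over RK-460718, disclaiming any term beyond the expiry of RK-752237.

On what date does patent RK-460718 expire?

2010-09-05

Natural term of RK-460718:
  Base: filing + 24 years → 2 July 2009.
  Interference Suspension Credit: +430 days → 5 September 2010.
Expiry of referenced patent RK-752237:
  Base: filing + 24 years → 6 April 2008.
  Marketing Approval Extension: 1357 days (within the 1600-day cap) → +1357 days → 24 December 2011.
  Interference Suspension Credit: +120 days → 22 April 2012.
Terminal disclaimer: RK-460718 expires on the earlier of 5 September 2010 and 22 April 2012.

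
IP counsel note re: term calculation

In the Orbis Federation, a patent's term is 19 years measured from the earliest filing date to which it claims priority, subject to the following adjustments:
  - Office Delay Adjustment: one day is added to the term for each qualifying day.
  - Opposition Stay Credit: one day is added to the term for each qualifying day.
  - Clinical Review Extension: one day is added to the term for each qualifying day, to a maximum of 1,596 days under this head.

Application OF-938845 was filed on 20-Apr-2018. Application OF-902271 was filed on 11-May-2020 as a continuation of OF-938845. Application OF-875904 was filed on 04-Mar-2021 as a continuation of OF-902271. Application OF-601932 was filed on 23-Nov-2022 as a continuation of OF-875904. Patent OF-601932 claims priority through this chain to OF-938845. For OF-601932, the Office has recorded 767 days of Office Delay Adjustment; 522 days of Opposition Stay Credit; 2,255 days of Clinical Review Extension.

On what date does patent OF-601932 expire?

2045-03-14

Earliest priority filing: 20 April 2018.
Base term: 20 April 2018 + 19 years → 20 April 2037.
Office Delay Adjustment: +767 days → 27 May 2039.
Opposition Stay Credit: +522 days → 30 October 2040.
Clinical Review Extension: 2255 days claimed exceeds the 1596-day cap, so +1596 days → 14 March 2045.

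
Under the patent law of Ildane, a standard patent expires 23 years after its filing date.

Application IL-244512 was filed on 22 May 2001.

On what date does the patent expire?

2024-05-22

Filing date + 23 years → 22 May 2024.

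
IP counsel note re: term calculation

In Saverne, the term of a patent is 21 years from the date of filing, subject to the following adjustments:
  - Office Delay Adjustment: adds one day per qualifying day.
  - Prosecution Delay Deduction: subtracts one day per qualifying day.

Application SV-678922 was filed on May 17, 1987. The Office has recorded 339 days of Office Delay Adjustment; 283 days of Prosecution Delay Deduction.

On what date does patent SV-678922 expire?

Base term: filing date + 21 years → 17 May 2008.
Office Delay Adjustment: +339 days → 21 April 2009.
Prosecution Delay Deduction: −283 days → 12 July 2008.

July 12, 2008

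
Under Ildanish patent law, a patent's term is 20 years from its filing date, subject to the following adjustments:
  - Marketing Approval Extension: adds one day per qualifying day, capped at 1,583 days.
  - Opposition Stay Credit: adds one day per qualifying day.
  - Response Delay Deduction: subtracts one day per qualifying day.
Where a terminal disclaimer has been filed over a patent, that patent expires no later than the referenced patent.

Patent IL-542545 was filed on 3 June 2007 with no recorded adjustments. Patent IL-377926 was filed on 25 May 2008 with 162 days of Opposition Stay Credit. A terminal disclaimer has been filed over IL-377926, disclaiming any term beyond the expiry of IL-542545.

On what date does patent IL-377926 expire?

Natural term of IL-377926:
  Base: filing + 20 years → 25 May 2028.
  Opposition Stay Credit: +162 days → 3 November 2028.
Expiry of referenced patent IL-542545:
  Base: filing + 20 years → 3 June 2027.
Terminal disclaimer: IL-377926 expires on the earlier of 3 November 2028 and 3 June 2027.

June 3, 2027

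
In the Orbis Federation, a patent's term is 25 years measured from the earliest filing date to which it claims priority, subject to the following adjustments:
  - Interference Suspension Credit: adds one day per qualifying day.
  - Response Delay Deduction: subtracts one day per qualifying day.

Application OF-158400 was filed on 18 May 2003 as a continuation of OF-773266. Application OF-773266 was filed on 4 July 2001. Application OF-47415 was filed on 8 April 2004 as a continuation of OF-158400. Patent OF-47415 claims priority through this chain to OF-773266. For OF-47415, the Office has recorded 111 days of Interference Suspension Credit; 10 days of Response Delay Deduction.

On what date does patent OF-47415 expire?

Earliest priority filing: 4 July 2001.
Base term: 4 July 2001 + 25 years → 4 July 2026.
Interference Suspension Credit: +111 days → 23 October 2026.
Response Delay Deduction: −10 days → 13 October 2026.

2026-10-13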